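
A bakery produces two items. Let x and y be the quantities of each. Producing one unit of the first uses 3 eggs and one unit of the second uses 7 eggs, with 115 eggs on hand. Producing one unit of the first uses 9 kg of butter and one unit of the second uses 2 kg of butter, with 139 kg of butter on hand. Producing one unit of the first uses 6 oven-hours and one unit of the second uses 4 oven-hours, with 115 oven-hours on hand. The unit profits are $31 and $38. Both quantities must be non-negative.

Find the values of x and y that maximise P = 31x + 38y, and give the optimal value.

x = 23/2, y = 23/2, maximum P = 1587/2

Vertices and P = 31x + 38y:
  (0, 0) → P = 0
  (0, 115/7) → P = 4370/7
  (139/9, 0) → P = 4309/9
  (23/2, 23/2) → P = 1587/2
  (163/12, 67/8) → P = 2218/3

At the optimal vertex, 3x + 7y = 115 and 6x + 4y = 115.
Solving simultaneously gives x = 23/2, y = 23/2.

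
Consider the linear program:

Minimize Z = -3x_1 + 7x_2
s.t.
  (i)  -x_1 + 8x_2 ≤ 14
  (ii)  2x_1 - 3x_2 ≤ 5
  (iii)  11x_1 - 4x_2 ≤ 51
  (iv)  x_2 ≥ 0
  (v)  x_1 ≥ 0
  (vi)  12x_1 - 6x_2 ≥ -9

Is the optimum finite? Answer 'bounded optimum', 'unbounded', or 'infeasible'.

bounded optimum

Vertices and Z = -3x_1 + 7x_2:
  (116/21, 205/84) → Z = 43/84
  (2/15, 53/30) → Z = 359/30
  (133/25, 47/25) → Z = -14/5
  (5/2, 0) → Z = -15/2
  (0, 0) → Z = 0
  (0, 3/2) → Z = 21/2
The feasible region has finitely many vertices and no improving ray; the minimum is -15/2 at (5/2, 0).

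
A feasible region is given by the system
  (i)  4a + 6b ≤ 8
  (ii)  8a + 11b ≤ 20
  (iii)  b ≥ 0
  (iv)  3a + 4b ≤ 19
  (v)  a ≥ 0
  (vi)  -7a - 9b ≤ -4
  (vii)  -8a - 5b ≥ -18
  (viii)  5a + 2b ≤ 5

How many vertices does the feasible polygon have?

Intersecting each pair of boundary lines and keeping only the points that satisfy every inequality leaves:
  (0, 4/3)
  (7/11, 10/11)
  (4/7, 0)
  (1, 0)
  (0, 4/9)

5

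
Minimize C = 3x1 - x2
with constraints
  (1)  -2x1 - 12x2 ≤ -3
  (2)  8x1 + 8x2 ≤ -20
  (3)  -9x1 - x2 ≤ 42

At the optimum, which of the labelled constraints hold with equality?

Vertices and C = 3x1 - x2:
  (-33/10, 4/5) → C = -107/10
  (-507/106, 111/106) → C = -816/53
  (-79/16, 39/16) → C = -69/4

The minimum is at (-79/16, 39/16). Substituting into each constraint, equality holds for (2) and (3); the remaining constraints have slack.

(2) and (3)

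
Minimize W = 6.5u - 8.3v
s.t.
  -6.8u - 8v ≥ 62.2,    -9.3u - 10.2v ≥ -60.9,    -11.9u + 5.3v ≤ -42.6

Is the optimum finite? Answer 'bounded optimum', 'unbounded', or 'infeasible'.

Extreme points and W = 6.5u - 8.3v:
  (9347/42, -16543/84) → W = 2588179/840
  (557/6562, -3029/386) → W = 1077531/16405
The feasible region has finitely many vertices and no improving ray; the minimum is 1077531/16405 at (557/6562, -3029/386).

bounded optimum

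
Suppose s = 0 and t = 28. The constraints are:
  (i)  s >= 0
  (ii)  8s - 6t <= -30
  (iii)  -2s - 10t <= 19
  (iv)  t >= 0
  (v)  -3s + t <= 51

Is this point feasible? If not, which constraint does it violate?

(i): 0 ≥ 0 ✓
(ii): -168 ≤ -30 ✓
(iii): -280 ≤ 19 ✓
(iv): 28 ≥ 0 ✓
(v): 28 ≤ 51 ✓

feasible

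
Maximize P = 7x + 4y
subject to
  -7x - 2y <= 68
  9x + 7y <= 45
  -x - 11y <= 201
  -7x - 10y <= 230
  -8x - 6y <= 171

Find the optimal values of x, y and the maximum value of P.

x = 951/46, y = -927/46, maximum P = 2949/46

Corner points and P = 7x + 4y:
  (-566/31, 927/31) → P = -254/31
  (-346/75, -1339/75) → P = -7778/75
  (951/46, -927/46) → P = 2949/46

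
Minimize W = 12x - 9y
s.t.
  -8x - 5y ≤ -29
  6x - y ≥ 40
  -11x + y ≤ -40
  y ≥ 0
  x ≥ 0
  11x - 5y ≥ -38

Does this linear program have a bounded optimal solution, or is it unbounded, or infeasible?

From the feasible point (20/3, 0), moving in the direction (5, 11) keeps every constraint satisfied while W decreases without bound.

unbounded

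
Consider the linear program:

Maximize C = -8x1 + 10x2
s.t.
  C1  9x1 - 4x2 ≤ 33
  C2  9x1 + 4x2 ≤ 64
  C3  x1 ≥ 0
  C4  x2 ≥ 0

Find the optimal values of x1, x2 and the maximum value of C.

x1 = 0, x2 = 16, maximum C = 160

Feasible corners and C = -8x1 + 10x2:
  (97/18, 31/8) → C = -157/36
  (11/3, 0) → C = -88/3
  (0, 16) → C = 160
  (0, 0) → C = 0

The optimum lies where 9x1 + 4x2 = 64 and x1 = 0.
Solving simultaneously gives x1 = 0, x2 = 16.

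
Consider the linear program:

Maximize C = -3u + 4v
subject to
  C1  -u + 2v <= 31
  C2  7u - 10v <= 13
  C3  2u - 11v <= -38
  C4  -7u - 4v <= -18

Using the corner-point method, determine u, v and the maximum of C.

u = -44/9, v = 235/18, maximum C = 602/9

Extreme points and C = -3u + 4v:
  (84, 115/2) → C = -22
  (-44/9, 235/18) → C = 602/9
  (523/57, 292/57) → C = -401/57
  (46/85, 302/85) → C = 214/17

The binding constraints are -u + 2v = 31 and -7u - 4v = -18.
Solving simultaneously gives u = -44/9, v = 235/18.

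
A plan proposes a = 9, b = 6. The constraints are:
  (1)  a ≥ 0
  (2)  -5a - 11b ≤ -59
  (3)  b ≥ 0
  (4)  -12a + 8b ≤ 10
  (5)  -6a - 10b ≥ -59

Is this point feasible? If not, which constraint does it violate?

not feasible — violates (5)

Constraint (5): -6a - 10b = -114, which is not ≥ -59. All other constraints are satisfied.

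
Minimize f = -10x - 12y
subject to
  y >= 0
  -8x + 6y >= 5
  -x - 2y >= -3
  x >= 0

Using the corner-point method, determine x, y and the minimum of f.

x = 4/11, y = 29/22, minimum f = -214/11

Feasible corners and f = -10x - 12y:
  (4/11, 29/22) → f = -214/11
  (0, 5/6) → f = -10
  (0, 3/2) → f = -18

The optimum lies where -8x + 6y = 5 and -x - 2y = -3.
Solving simultaneously gives x = 4/11, y = 29/22.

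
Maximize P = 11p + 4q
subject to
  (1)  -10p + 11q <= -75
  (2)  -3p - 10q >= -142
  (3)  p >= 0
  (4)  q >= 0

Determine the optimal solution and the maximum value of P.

Extreme points and P = 11p + 4q:
  (2312/133, 1195/133) → P = 4316/19
  (15/2, 0) → P = 165/2
  (142/3, 0) → P = 1562/3

p = 142/3, q = 0, maximum P = 1562/3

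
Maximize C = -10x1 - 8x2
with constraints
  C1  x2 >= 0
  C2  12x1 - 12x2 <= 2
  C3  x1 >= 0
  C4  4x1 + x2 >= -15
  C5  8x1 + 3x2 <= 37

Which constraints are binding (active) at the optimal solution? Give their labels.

C1 and C3

Feasible corners and C = -10x1 - 8x2:
  (1/6, 0) → C = -5/3
  (0, 0) → C = 0
  (75/22, 107/33) → C = -1981/33
  (0, 37/3) → C = -296/3

The maximum is at (0, 0). Substituting into each constraint, equality holds for C1 and C3; the remaining constraints have slack.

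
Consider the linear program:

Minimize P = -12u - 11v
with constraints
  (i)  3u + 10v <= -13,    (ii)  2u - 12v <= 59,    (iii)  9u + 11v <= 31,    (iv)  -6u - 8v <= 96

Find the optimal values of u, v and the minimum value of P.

Extreme points and P = -12u - 11v:
  (31/4, -29/8) → P = -425/8
  (-214/9, 35/6) → P = 1327/6
  (-85/11, -273/44) → P = 7083/44

The binding constraints are 3u + 10v = -13 and 2u - 12v = 59.
Solving simultaneously gives u = 31/4, v = -29/8.

u = 31/4, v = -29/8, minimum P = -425/8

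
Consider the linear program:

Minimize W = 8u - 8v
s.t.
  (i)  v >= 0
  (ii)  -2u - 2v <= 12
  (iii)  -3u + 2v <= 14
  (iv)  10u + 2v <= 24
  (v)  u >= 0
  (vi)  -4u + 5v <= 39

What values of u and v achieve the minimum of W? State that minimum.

Corner points and W = 8u - 8v:
  (12/5, 0) → W = 96/5
  (0, 0) → W = 0
  (10/13, 106/13) → W = -768/13
  (0, 7) → W = -56

At the optimal vertex, -3u + 2v = 14 and 10u + 2v = 24.
Solving simultaneously gives u = 10/13, v = 106/13.

u = 10/13, v = 106/13, minimum W = -768/13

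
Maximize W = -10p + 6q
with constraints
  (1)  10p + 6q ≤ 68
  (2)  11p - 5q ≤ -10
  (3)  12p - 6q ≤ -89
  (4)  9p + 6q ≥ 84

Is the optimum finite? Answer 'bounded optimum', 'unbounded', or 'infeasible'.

unbounded

From the feasible point (-16, 38), moving in the direction (-6, 10) keeps every constraint satisfied while W increases without bound.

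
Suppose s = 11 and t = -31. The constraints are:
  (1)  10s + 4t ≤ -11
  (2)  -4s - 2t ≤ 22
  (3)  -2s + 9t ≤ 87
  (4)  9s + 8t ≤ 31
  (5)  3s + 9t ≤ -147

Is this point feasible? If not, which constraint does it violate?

feasible

(1): -14 ≤ -11 ✓
(2): 18 ≤ 22 ✓
(3): -301 ≤ 87 ✓
(4): -149 ≤ 31 ✓
(5): -246 ≤ -147 ✓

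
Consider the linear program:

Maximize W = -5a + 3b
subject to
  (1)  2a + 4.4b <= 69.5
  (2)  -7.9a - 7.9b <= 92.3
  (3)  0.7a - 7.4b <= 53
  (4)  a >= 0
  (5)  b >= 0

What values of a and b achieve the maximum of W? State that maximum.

a = 0, b = 695/44, maximum W = 2085/44

Vertices and W = -5a + 3b:
  (0, 695/44) → W = 2085/44
  (139/4, 0) → W = -695/4
  (0, 0) → W = 0

The optimum lies where 2a + 4.4b = 69.5 and a = 0.
Solving simultaneously gives a = 0, b = 695/44.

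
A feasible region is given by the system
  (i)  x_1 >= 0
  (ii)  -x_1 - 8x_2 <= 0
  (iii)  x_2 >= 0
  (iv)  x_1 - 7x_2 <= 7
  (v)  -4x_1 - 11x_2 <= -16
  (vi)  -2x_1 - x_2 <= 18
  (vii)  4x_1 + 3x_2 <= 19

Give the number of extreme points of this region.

The feasible vertices (each the meet of two boundaries and inside every other half-plane) are:
  (0, 16/11)
  (0, 19/3)
  (4, 0)
  (19/4, 0)

4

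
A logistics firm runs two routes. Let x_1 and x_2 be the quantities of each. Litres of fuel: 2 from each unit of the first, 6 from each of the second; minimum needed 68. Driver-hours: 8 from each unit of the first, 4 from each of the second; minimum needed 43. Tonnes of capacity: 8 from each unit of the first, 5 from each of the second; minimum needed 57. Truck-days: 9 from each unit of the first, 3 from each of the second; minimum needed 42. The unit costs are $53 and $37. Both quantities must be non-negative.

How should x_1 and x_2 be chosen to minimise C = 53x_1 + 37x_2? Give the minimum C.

x_1 = 1, x_2 = 11, minimum C = 460

Feasible corners and C = 53x_1 + 37x_2:
  (0, 14) → C = 518
  (34, 0) → C = 1802
  (1, 11) → C = 460
The feasible region is unbounded (it extends along (0, 1), (1, 0)), but C strictly increases along every unbounded feasible direction, so there is no improving ray and the minimum is attained at a vertex.

The binding constraints are 2x_1 + 6x_2 = 68 and 9x_1 + 3x_2 = 42.
Solving simultaneously gives x_1 = 1, x_2 = 11.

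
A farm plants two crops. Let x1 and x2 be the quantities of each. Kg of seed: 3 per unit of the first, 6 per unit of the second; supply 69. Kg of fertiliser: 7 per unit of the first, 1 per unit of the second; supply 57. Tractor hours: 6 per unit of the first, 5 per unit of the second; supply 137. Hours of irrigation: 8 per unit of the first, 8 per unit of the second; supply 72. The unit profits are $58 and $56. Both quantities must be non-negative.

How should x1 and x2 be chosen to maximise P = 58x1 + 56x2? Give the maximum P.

x1 = 8, x2 = 1, maximum P = 520

The optimum lies where 7x1 + x2 = 57 and 8x1 + 8x2 = 72.
Solving simultaneously gives x1 = 8, x2 = 1.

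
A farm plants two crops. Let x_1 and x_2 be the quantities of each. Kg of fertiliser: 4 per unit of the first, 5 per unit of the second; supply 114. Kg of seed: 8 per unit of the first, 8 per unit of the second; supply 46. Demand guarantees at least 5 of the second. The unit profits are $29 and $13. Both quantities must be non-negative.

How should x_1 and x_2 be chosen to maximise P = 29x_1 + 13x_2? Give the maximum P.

Feasible corners and P = 29x_1 + 13x_2:
  (0, 23/4) → P = 299/4
  (0, 5) → P = 65
  (3/4, 5) → P = 347/4

The binding constraints are 8x_1 + 8x_2 = 46 and x_2 = 5.
Solving simultaneously gives x_1 = 3/4, x_2 = 5.

x_1 = 3/4, x_2 = 5, maximum P = 347/4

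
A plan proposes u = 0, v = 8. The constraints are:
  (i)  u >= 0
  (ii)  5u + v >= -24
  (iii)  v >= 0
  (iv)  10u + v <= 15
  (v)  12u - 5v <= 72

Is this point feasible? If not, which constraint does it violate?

feasible

(i): 0 ≥ 0 ✓
(ii): 8 ≥ -24 ✓
(iii): 8 ≥ 0 ✓
(iv): 8 ≤ 15 ✓
(v): -40 ≤ 72 ✓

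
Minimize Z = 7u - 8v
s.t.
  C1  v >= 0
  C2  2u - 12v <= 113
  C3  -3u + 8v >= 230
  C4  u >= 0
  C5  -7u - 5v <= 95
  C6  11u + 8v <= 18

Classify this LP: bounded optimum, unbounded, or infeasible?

infeasible

The boundaries v = 0 and u = 0 meet at (0, 0), but that point violates -3u + 8v ≥ 230. Every candidate vertex is excluded by some other constraint, so the feasible region is empty.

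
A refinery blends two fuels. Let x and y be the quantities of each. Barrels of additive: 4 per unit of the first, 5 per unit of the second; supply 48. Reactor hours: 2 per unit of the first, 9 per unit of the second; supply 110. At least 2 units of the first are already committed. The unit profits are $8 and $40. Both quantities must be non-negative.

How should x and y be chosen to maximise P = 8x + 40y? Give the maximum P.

Feasible corners and P = 8x + 40y:
  (12, 0) → P = 96
  (2, 0) → P = 16
  (2, 8) → P = 336

x = 2, y = 8, maximum P = 336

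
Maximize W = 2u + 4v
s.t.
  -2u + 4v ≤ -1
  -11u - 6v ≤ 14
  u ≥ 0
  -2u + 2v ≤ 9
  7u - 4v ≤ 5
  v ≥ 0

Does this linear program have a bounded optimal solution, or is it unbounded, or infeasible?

bounded optimum

Extreme points and W = 2u + 4v:
  (4/5, 3/20) → W = 11/5
  (1/2, 0) → W = 1
  (5/7, 0) → W = 10/7
The feasible region has finitely many vertices and no improving ray; the maximum is 11/5 at (4/5, 3/20).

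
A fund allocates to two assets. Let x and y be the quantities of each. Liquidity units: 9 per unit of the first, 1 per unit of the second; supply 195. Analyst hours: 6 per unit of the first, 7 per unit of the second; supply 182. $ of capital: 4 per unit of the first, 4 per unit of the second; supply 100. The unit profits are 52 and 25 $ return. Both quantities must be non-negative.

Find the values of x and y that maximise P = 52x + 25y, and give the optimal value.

Corner points and P = 52x + 25y:
  (0, 0) → P = 0
  (0, 25) → P = 625
  (65/3, 0) → P = 3380/3
  (85/4, 15/4) → P = 4795/4

x = 85/4, y = 15/4, maximum P = 4795/4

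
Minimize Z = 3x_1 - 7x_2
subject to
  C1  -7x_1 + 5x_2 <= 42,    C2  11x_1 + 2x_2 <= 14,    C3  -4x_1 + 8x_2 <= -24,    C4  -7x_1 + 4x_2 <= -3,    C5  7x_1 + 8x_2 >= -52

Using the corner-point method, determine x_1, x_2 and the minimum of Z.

x_1 = 5/3, x_2 = -13/6, minimum Z = 121/6

Vertices and Z = 3x_1 - 7x_2:
  (5/3, -13/6) → Z = 121/6
  (108/37, -335/37) → Z = 2669/37
  (-9/5, -39/10) → Z = 219/10
  (-46/21, -55/12) → Z = 2143/84

The binding constraints are 11x_1 + 2x_2 = 14 and -4x_1 + 8x_2 = -24.
Solving simultaneously gives x_1 = 5/3, x_2 = -13/6.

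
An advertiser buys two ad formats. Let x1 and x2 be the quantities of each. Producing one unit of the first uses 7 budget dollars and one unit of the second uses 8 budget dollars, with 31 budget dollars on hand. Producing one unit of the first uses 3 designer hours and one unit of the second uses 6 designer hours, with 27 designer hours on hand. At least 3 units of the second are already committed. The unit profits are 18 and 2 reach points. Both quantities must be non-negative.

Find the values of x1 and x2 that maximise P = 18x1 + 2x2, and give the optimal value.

Feasible corners and P = 18x1 + 2x2:
  (0, 31/8) → P = 31/4
  (0, 3) → P = 6
  (1, 3) → P = 24

The binding constraints are 7x1 + 8x2 = 31 and x2 = 3.
Solving simultaneously gives x1 = 1, x2 = 3.

x1 = 1, x2 = 3, maximum P = 24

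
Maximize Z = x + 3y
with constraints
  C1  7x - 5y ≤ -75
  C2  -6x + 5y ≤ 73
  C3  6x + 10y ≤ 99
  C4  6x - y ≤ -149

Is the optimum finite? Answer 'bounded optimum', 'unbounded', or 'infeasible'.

Corner points and Z = x + 3y:
  (-670/23, -593/23) → Z = -2449/23
  (-28, -19) → Z = -85
The feasible region has finitely many vertices and no improving ray; the maximum is -85 at (-28, -19).

bounded optimum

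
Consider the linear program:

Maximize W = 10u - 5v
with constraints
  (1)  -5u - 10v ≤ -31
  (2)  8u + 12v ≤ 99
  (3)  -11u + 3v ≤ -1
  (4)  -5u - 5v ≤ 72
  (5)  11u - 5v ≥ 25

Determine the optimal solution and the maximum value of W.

u = 309/10, v = -247/20, maximum W = 1483/4

Feasible corners and W = 10u - 5v:
  (309/10, -247/20) → W = 1483/4
  (3, 8/5) → W = 22
  (795/172, 889/172) → W = 3505/172

The binding constraints are -5u - 10v = -31 and 8u + 12v = 99.
Solving simultaneously gives u = 309/10, v = -247/20.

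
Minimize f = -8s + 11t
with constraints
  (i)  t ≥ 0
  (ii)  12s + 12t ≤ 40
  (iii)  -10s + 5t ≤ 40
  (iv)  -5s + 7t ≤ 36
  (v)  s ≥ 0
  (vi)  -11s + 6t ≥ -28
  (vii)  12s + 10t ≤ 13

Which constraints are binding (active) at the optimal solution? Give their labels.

Corner points and f = -8s + 11t:
  (0, 0) → f = 0
  (13/12, 0) → f = -26/3
  (0, 13/10) → f = 143/10

The minimum is at (13/12, 0). Substituting into each constraint, equality holds for (i) and (vii); the remaining constraints have slack.

(i) and (vii)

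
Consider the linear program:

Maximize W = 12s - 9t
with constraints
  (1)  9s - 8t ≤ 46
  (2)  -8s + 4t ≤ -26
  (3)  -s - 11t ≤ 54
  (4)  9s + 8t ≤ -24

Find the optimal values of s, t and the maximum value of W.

s = 11/9, t = -35/8, maximum W = 1297/24

Vertices and W = 12s - 9t:
  (6/7, -67/14) → W = 747/14
  (11/9, -35/8) → W = 1297/24
  (28/25, -213/50) → W = 2589/50

At the optimal vertex, 9s - 8t = 46 and 9s + 8t = -24.
Solving simultaneously gives s = 11/9, t = -35/8.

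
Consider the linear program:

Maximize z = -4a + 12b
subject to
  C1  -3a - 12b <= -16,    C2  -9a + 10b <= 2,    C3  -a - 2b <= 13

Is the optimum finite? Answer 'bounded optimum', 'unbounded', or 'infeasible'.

From the feasible point (68/69, 25/23), moving in the direction (10, 9) keeps every constraint satisfied while z increases without bound.

unbounded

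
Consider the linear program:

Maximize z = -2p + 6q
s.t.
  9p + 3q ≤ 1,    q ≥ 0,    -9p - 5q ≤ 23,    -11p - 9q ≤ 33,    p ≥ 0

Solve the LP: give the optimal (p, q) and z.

p = 0, q = 1/3, maximum z = 2

Corner points and z = -2p + 6q:
  (1/9, 0) → z = -2/9
  (0, 1/3) → z = 2
  (0, 0) → z = 0

The optimum lies where 9p + 3q = 1 and p = 0.
Solving simultaneously gives p = 0, q = 1/3.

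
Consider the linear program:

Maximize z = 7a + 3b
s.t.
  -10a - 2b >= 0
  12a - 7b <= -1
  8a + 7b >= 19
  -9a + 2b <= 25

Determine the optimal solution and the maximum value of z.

Extreme points and z = 7a + 3b:
  (-19/27, 95/27) → z = 152/27
  (-25/19, 125/19) → z = 200/19
  (-137/79, 371/79) → z = 154/79

a = -25/19, b = 125/19, maximum z = 200/19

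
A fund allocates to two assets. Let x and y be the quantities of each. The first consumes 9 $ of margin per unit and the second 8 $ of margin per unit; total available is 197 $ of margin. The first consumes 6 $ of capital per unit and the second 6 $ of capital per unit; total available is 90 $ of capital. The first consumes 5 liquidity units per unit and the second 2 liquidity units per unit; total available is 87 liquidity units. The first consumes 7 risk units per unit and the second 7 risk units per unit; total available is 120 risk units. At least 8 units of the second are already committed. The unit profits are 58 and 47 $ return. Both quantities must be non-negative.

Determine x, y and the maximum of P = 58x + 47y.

The optimum lies where 6x + 6y = 90 and y = 8.
Solving simultaneously gives x = 7, y = 8.

x = 7, y = 8, maximum P = 782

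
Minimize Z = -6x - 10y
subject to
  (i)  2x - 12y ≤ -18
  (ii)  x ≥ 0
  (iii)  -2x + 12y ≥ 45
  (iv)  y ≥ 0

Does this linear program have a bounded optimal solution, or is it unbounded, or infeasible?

unbounded

From the feasible point (0, 15/4), moving in the direction (0, 1) keeps every constraint satisfied while Z decreases without bound.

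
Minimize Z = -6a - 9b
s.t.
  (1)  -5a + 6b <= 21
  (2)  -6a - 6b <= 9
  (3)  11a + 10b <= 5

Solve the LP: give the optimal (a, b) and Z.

Vertices and Z = -6a - 9b:
  (-30/11, 27/22) → Z = 117/22
  (-45/29, 64/29) → Z = -306/29
  (20, -43/2) → Z = 147/2

The optimum lies where -5a + 6b = 21 and 11a + 10b = 5.
Solving simultaneously gives a = -45/29, b = 64/29.

a = -45/29, b = 64/29, minimum Z = -306/29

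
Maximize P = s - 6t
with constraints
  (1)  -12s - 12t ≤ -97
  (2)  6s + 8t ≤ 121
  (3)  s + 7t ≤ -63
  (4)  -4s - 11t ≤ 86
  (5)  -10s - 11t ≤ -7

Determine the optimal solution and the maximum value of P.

Corner points and P = s - 6t:
  (1435/72, -853/72) → P = 6553/72
  (2099/84, -355/21) → P = 1517/12
  (1351/34, -499/34) → P = 4345/34
  (2019/34, -500/17) → P = 8019/34

s = 2019/34, t = -500/17, maximum P = 8019/34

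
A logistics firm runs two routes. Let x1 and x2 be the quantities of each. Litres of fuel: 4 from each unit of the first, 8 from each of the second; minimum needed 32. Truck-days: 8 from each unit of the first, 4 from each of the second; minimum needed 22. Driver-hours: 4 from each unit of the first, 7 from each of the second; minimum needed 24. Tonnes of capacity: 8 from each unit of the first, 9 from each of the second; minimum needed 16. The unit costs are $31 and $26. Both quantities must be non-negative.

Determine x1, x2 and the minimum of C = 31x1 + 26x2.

Extreme points and C = 31x1 + 26x2:
  (0, 11/2) → C = 143
  (8, 0) → C = 248
  (1, 7/2) → C = 122
The feasible region is unbounded (it extends along (0, 1), (1, 0)), but C strictly increases along every unbounded feasible direction, so there is no improving ray and the minimum is attained at a vertex.

At the optimal vertex, 4x1 + 8x2 = 32 and 8x1 + 4x2 = 22.
Solving simultaneously gives x1 = 1, x2 = 7/2.

x1 = 1, x2 = 7/2, minimum C = 122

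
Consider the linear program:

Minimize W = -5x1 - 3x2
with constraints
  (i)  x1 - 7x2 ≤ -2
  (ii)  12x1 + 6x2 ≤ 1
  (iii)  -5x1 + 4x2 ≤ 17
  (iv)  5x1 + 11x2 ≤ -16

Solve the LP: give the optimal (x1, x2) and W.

x1 = -67/23, x2 = -3/23, minimum W = 344/23

Corner points and W = -5x1 - 3x2:
  (-111/31, -7/31) → W = 576/31
  (-67/23, -3/23) → W = 344/23
  (-251/75, 1/15) → W = 248/15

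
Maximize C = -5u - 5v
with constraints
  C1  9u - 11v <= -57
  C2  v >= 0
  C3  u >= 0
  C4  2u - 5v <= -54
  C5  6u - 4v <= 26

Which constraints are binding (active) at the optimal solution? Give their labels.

Feasible corners and C = -5u - 5v:
  (309/23, 372/23) → C = -3405/23
  (257/15, 96/5) → C = -545/3
  (0, 54/5) → C = -54
The feasible region is unbounded (it extends along (0, 1), (2, 3)), but C strictly decreases along every unbounded feasible direction, so there is no improving ray and the maximum is attained at a vertex.

The maximum is at (0, 54/5). Substituting into each constraint, equality holds for C3 and C4; the remaining constraints have slack.

C3 and C4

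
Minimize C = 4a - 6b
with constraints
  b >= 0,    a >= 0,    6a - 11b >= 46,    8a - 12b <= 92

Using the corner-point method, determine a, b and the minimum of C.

Vertices and C = 4a - 6b:
  (23/3, 0) → C = 92/3
  (23/2, 0) → C = 46
  (115/4, 23/2) → C = 46

a = 23/3, b = 0, minimum C = 92/3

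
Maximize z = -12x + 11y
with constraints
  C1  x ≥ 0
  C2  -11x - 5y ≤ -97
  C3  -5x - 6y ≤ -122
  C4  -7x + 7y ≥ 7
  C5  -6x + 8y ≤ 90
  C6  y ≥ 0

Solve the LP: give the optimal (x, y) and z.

x = 109/19, y = 591/38, maximum z = 3885/38

Corner points and z = -12x + 11y:
  (116/11, 127/11) → z = 5/11
  (109/19, 591/38) → z = 3885/38
  (41, 42) → z = -30

The optimum lies where -5x - 6y = -122 and -6x + 8y = 90.
Solving simultaneously gives x = 109/19, y = 591/38.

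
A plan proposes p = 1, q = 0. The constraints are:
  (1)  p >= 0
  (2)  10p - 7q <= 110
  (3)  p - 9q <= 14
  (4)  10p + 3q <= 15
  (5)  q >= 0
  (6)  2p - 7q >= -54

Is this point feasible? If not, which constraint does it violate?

feasible

(1): 1 ≥ 0 ✓
(2): 10 ≤ 110 ✓
(3): 1 ≤ 14 ✓
(4): 10 ≤ 15 ✓
(5): 0 ≥ 0 ✓
(6): 2 ≥ -54 ✓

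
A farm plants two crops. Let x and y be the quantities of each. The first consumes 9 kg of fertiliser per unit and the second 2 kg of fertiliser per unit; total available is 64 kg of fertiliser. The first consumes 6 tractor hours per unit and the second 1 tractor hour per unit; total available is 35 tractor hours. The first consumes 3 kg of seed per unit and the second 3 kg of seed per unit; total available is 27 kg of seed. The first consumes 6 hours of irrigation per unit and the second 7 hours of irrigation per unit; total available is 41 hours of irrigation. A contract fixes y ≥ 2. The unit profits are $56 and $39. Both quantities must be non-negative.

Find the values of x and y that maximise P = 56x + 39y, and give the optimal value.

Extreme points and P = 56x + 39y:
  (0, 41/7) → P = 1599/7
  (0, 2) → P = 78
  (9/2, 2) → P = 330

x = 9/2, y = 2, maximum P = 330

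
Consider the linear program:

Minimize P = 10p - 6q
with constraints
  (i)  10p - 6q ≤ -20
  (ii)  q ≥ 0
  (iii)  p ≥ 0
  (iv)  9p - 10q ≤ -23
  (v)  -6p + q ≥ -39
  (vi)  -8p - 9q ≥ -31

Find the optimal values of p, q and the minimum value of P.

p = 0, q = 31/9, minimum P = -62/3

Vertices and P = 10p - 6q:
  (0, 10/3) → P = -20
  (1/23, 235/69) → P = -20
  (0, 31/9) → P = -62/3

The optimum lies where p = 0 and -8p - 9q = -31.
Solving simultaneously gives p = 0, q = 31/9.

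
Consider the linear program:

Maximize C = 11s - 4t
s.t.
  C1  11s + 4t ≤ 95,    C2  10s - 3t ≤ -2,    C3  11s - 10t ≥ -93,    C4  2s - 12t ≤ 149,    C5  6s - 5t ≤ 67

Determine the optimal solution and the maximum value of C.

Corner points and C = 11s - 4t:
  (277/73, 972/73) → C = -841/73
  (289/77, 94/7) → C = -87/7
  (-157/38, -249/19) → C = 265/38
  (-1303/56, -1825/112) → C = -10683/56

The binding constraints are 10s - 3t = -2 and 2s - 12t = 149.
Solving simultaneously gives s = -157/38, t = -249/19.

s = -157/38, t = -249/19, maximum C = 265/38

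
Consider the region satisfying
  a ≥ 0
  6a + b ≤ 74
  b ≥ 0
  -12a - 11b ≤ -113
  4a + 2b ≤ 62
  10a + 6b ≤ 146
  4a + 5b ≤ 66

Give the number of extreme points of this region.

Pairwise boundary intersections that survive every other constraint:
  (0, 113/11)
  (0, 66/5)
  (37/3, 0)
  (152/13, 50/13)
  (113/12, 0)

5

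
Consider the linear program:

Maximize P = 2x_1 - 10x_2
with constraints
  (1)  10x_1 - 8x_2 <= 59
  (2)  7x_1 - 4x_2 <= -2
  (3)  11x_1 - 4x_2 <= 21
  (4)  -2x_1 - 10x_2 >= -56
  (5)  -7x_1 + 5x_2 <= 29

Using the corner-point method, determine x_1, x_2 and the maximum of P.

x_1 = -527/6, x_2 = -703/6, maximum P = 996

Corner points and P = 2x_1 - 10x_2:
  (-63/4, -433/16) → P = 1913/8
  (-527/6, -703/6) → P = 996
  (34/13, 66/13) → P = -592/13
  (-1/8, 45/8) → P = -113/2

At the optimal vertex, 10x_1 - 8x_2 = 59 and -7x_1 + 5x_2 = 29.
Solving simultaneously gives x_1 = -527/6, x_2 = -703/6.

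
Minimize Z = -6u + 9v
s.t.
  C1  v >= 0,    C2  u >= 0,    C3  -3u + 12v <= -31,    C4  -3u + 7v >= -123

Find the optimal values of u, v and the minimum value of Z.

u = 1259/15, v = 92/5, minimum Z = -338

Corner points and Z = -6u + 9v:
  (31/3, 0) → Z = -62
  (41, 0) → Z = -246
  (1259/15, 92/5) → Z = -338

At the optimal vertex, -3u + 12v = -31 and -3u + 7v = -123.
Solving simultaneously gives u = 1259/15, v = 92/5.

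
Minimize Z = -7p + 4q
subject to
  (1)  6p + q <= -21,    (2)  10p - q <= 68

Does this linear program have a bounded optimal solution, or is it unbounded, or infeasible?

From the feasible point (47/16, -309/8), moving in the direction (-1, -10) keeps every constraint satisfied while Z decreases without bound.

unbounded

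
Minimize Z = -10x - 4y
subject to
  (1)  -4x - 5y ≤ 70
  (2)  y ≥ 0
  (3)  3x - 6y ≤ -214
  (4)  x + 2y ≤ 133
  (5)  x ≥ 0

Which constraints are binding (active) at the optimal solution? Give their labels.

(3) and (4)

Corner points and Z = -10x - 4y:
  (185/6, 613/12) → Z = -1538/3
  (0, 107/3) → Z = -428/3
  (0, 133/2) → Z = -266

The minimum is at (185/6, 613/12). Substituting into each constraint, equality holds for (3) and (4); the remaining constraints have slack.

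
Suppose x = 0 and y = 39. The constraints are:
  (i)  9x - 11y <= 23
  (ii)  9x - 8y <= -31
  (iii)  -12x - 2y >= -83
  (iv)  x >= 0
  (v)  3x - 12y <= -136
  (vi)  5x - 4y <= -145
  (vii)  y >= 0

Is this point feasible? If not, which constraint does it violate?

feasible

(i): -429 ≤ 23 ✓
(ii): -312 ≤ -31 ✓
(iii): -78 ≥ -83 ✓
(iv): 0 ≥ 0 ✓
(v): -468 ≤ -136 ✓
(vi): -156 ≤ -145 ✓
(vii): 39 ≥ 0 ✓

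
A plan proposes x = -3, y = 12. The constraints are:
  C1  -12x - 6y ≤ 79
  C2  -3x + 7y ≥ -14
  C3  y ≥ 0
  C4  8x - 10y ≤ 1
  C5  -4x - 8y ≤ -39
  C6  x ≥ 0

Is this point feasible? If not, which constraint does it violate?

not feasible — violates C6

Constraint C6: x = -3, which is not ≥ 0. All other constraints are satisfied.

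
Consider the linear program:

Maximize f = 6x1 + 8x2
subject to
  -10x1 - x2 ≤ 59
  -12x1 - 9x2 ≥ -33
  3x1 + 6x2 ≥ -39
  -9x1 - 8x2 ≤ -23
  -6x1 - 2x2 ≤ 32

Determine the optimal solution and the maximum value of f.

Corner points and f = 6x1 + 8x2:
  (-94/13, 173/13) → f = 820/13
  (-495/71, 761/71) → f = 3118/71
  (19/5, -7/5) → f = 58/5

At the optimal vertex, -10x1 - x2 = 59 and -12x1 - 9x2 = -33.
Solving simultaneously gives x1 = -94/13, x2 = 173/13.

x1 = -94/13, x2 = 173/13, maximum f = 820/13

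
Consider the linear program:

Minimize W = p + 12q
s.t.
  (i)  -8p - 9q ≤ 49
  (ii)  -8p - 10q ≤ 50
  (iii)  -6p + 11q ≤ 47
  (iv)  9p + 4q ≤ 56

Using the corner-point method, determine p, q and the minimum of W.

p = 380/29, q = -449/29, minimum W = -5008/29

Extreme points and W = p + 12q:
  (-5, -1) → W = -17
  (-481/71, 41/71) → W = 11/71
  (380/29, -449/29) → W = -5008/29
  (428/123, 253/41) → W = 9536/123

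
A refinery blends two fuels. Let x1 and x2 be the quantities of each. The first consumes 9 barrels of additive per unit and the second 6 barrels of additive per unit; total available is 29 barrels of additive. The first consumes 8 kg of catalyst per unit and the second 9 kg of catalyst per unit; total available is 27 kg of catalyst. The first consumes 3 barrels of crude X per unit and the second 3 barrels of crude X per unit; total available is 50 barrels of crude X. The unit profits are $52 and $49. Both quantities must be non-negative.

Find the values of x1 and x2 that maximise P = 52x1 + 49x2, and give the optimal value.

x1 = 3, x2 = 1/3, maximum P = 517/3

The optimum lies where 9x1 + 6x2 = 29 and 8x1 + 9x2 = 27.
Solving simultaneously gives x1 = 3, x2 = 1/3.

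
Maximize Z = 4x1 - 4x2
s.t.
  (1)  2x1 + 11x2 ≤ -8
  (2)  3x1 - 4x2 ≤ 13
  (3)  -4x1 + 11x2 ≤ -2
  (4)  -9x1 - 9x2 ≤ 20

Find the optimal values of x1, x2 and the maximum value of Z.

x1 = 111/41, x2 = -50/41, maximum Z = 644/41

Extreme points and Z = 4x1 - 4x2:
  (111/41, -50/41) → Z = 644/41
  (-1, -6/11) → Z = -20/11
  (37/63, -59/21) → Z = 856/63
  (-202/135, -98/135) → Z = -416/135

The optimum lies where 2x1 + 11x2 = -8 and 3x1 - 4x2 = 13.
Solving simultaneously gives x1 = 111/41, x2 = -50/41.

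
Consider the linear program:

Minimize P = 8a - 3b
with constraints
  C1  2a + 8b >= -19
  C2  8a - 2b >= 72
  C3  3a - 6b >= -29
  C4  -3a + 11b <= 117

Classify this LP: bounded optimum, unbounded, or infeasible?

bounded optimum

Vertices and P = 8a - 3b:
  (269/34, -74/17) → P = 1298/17
  (35/3, 32/3) → P = 184/3
  (383/15, 88/5) → P = 2272/15
The feasible region has finitely many vertices and no improving ray; the minimum is 184/3 at (35/3, 32/3).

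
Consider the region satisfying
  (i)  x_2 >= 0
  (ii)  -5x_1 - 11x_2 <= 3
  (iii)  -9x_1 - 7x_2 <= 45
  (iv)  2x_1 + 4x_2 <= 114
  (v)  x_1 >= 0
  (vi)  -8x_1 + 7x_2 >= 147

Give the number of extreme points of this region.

3

Pairwise boundary intersections that survive every other constraint:
  (0, 57/2)
  (105/23, 603/23)
  (0, 21)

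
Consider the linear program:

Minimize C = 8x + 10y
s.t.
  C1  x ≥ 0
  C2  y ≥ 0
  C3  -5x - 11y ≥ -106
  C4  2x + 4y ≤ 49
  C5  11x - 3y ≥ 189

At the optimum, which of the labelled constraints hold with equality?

Feasible corners and C = 8x + 10y:
  (106/5, 0) → C = 848/5
  (189/11, 0) → C = 1512/11
  (141/8, 13/8) → C = 629/4

The minimum is at (189/11, 0). Substituting into each constraint, equality holds for C2 and C5; the remaining constraints have slack.

C2 and C5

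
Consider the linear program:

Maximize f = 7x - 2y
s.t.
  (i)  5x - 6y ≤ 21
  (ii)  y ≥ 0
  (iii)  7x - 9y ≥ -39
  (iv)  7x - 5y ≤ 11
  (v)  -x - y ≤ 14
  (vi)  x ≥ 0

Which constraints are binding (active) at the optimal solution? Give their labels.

Corner points and f = 7x - 2y:
  (11/7, 0) → f = 11
  (0, 0) → f = 0
  (21/2, 25/2) → f = 97/2
  (0, 13/3) → f = -26/3

The maximum is at (21/2, 25/2). Substituting into each constraint, equality holds for (iii) and (iv); the remaining constraints have slack.

(iii) and (iv)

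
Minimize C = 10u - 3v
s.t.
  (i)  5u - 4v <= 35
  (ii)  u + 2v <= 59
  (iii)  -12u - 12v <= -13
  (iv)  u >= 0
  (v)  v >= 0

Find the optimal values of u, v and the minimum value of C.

Corner points and C = 10u - 3v:
  (153/7, 130/7) → C = 1140/7
  (7, 0) → C = 70
  (0, 59/2) → C = -177/2
  (0, 13/12) → C = -13/4
  (13/12, 0) → C = 65/6

At the optimal vertex, u + 2v = 59 and u = 0.
Solving simultaneously gives u = 0, v = 59/2.

u = 0, v = 59/2, minimum C = -177/2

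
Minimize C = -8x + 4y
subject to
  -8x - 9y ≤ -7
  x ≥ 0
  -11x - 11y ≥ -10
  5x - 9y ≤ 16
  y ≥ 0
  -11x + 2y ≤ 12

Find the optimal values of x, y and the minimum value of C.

Extreme points and C = -8x + 4y:
  (0, 7/9) → C = 28/9
  (7/8, 0) → C = -7
  (0, 10/11) → C = 40/11
  (10/11, 0) → C = -80/11

The optimum lies where -11x - 11y = -10 and y = 0.
Solving simultaneously gives x = 10/11, y = 0.

x = 10/11, y = 0, minimum C = -80/11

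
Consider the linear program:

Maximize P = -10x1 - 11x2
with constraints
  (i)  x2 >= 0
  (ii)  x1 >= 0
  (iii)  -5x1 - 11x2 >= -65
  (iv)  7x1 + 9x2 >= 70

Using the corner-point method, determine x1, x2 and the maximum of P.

Feasible corners and P = -10x1 - 11x2:
  (13, 0) → P = -130
  (10, 0) → P = -100
  (185/32, 105/32) → P = -3005/32

x1 = 185/32, x2 = 105/32, maximum P = -3005/32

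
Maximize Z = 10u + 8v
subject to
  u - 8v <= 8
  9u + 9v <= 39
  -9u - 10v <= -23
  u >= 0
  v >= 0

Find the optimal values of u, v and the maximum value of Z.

u = 13/3, v = 0, maximum Z = 130/3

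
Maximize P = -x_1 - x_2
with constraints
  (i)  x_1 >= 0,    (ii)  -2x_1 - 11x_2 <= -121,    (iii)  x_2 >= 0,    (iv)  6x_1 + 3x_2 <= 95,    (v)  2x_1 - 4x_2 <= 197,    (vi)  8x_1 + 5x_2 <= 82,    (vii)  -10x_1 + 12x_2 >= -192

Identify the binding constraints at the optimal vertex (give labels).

(i) and (ii)

Corner points and P = -x_1 - x_2:
  (0, 11) → P = -11
  (0, 82/5) → P = -82/5
  (99/26, 134/13) → P = -367/26

The maximum is at (0, 11). Substituting into each constraint, equality holds for (i) and (ii); the remaining constraints have slack.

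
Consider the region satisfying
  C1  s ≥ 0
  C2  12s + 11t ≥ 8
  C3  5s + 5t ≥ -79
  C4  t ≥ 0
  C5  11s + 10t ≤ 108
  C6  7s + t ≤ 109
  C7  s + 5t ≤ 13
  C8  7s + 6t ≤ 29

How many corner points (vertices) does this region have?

Intersecting each pair of boundary lines and keeping only the points that satisfy every inequality leaves:
  (0, 8/11)
  (0, 13/5)
  (2/3, 0)
  (29/7, 0)
  (67/29, 62/29)

5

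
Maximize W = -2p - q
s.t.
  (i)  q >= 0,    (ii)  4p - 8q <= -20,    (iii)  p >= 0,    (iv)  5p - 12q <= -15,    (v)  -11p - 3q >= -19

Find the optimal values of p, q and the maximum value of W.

Feasible corners and W = -2p - q:
  (0, 5/2) → W = -5/2
  (23/25, 74/25) → W = -24/5
  (0, 19/3) → W = -19/3

p = 0, q = 5/2, maximum W = -5/2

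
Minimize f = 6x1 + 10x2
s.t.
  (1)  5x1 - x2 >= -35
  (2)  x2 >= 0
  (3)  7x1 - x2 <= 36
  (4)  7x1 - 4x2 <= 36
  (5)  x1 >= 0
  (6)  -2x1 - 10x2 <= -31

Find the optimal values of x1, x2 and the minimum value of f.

x1 = 0, x2 = 31/10, minimum f = 31

Corner points and f = 6x1 + 10x2:
  (71/2, 425/2) → f = 2338
  (0, 35) → f = 350
  (391/72, 145/72) → f = 949/18
  (0, 31/10) → f = 31

At the optimal vertex, x1 = 0 and -2x1 - 10x2 = -31.
Solving simultaneously gives x1 = 0, x2 = 31/10.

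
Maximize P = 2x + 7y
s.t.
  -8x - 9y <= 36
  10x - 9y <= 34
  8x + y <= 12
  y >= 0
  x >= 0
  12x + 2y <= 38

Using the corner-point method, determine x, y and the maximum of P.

Vertices and P = 2x + 7y:
  (3/2, 0) → P = 3
  (0, 12) → P = 84
  (0, 0) → P = 0

At the optimal vertex, 8x + y = 12 and x = 0.
Solving simultaneously gives x = 0, y = 12.

x = 0, y = 12, maximum P = 84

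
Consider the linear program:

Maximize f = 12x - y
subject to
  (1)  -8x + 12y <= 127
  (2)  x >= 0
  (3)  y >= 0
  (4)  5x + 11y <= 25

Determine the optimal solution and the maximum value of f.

x = 5, y = 0, maximum f = 60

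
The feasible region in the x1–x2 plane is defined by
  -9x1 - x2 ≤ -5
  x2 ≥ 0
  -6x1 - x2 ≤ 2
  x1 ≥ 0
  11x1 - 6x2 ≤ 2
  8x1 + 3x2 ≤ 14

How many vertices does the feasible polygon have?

3

Pairwise boundary intersections that survive every other constraint:
  (32/65, 37/65)
  (1/19, 86/19)
  (10/9, 46/27)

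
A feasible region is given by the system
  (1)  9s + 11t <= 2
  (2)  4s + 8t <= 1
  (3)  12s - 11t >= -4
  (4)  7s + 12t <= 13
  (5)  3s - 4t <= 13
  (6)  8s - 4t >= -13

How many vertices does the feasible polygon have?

5

Of the 15 pairwise boundary intersections, those satisfying every inequality are:
  (5/28, 1/28)
  (151/69, -37/23)
  (-3/20, 1/5)
  (-127/40, -31/10)
  (-26/5, -143/20)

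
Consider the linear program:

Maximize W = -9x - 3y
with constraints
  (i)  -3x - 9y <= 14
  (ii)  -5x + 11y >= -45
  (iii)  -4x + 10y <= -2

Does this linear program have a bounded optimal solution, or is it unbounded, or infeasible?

Vertices and W = -9x - 3y:
  (251/78, -205/78) → W = -274/13
  (-61/33, -31/33) → W = 214/11
  (214/3, 85/3) → W = -727
The feasible region has finitely many vertices and no improving ray; the maximum is 214/11 at (-61/33, -31/33).

bounded optimum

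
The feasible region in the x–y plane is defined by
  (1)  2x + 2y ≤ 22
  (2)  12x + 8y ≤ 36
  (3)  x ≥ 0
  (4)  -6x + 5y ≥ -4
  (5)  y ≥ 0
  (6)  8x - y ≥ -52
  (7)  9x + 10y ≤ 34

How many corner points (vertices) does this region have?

5

Intersecting each pair of boundary lines and keeping only the points that satisfy every inequality leaves:
  (53/27, 14/9)
  (11/6, 7/4)
  (0, 0)
  (0, 17/5)
  (2/3, 0)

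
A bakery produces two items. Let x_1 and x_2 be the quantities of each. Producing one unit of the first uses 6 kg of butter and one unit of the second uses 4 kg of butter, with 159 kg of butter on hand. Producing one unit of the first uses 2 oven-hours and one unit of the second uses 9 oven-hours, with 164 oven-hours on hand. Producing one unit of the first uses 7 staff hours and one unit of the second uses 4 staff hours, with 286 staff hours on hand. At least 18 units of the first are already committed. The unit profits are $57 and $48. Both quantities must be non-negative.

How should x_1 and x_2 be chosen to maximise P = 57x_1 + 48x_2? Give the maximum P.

x_1 = 18, x_2 = 51/4, maximum P = 1638

Vertices and P = 57x_1 + 48x_2:
  (53/2, 0) → P = 3021/2
  (18, 0) → P = 1026
  (18, 51/4) → P = 1638

The optimum lies where 6x_1 + 4x_2 = 159 and x_1 = 18.
Solving simultaneously gives x_1 = 18, x_2 = 51/4.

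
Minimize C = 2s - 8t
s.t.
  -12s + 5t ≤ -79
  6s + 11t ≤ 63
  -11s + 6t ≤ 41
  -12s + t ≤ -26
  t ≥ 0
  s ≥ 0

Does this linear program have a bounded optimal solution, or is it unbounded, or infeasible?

Corner points and C = 2s - 8t:
  (592/81, 47/27) → C = 56/81
  (79/12, 0) → C = 79/6
  (21/2, 0) → C = 21
The feasible region has finitely many vertices and no improving ray; the minimum is 56/81 at (592/81, 47/27).

bounded optimum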